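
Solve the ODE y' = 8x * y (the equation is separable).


Separate variables: dy/y = 8x dx.
Integrate: ln|y| = 4x^2 + C₀.
Exponentiate: y = Ce^(4x^2).


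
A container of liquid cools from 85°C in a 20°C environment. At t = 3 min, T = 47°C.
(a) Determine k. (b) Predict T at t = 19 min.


Newton's law: T(t) = T_a + (T₀ - T_a)e^(-kt).
(a) Use T(3) = 47: (47 - 20)/(85 - 20) = e^(-k·3), so k = -ln(0.415)/3 ≈ 0.2929.
(b) Apply k to t = 19: T(19) = 20 + (65)e^(-5.564) ≈ 20.2°C.


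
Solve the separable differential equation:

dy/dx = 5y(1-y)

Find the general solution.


Separate: dy/[y(1-y)] = 5 dx.
Partial fractions: 1/[y(1-y)] = 1/y + 1/(1-y).
Integrate: ln|y/(1-y)| = 5x + C₀.
Solve for y: y = 1/(1 + Ce^(-5x)).


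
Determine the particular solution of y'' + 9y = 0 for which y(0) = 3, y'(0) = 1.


Characteristic roots of r² + 9 = 0 are ±3i, so y = C₁cos(3x) + C₂sin(3x).
Apply y(0) = 3: C₁ = 3. Differentiate and apply y'(0) = 1: 3·C₂ = 1, so C₂ = 1/3.
Particular solution: y = 3cos(3x) + (1/3)sin(3x).


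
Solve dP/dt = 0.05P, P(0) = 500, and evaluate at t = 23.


The ODE dP/dt = 0.05P has solution P(t) = P(0)e^(0.05t).
Substitute P(0) = 500 and t = 23: P(23) = 500 e^(1.15) ≈ 1579.


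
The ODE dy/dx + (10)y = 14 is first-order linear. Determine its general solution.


P(x) = 10, Q(x) = 14; integrating factor μ = e^(10x).
(μ y)' = 14e^(10x) ⇒ μ y = (7/5)e^(10x) + C.
Divide by μ: y = 7/5 + Ce^(-10x).


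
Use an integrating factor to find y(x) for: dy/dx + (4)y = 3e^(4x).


P(x) = 4 ⇒ μ = e^(4x).
(μ y)' = 3e^(8x) ⇒ μ y = (3/8)e^(8x) + C.
Divide by μ: y = (3/8)e^(4x) + Ce^(-4x).


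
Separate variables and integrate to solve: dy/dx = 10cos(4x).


g(y) = 1, so integrate directly: y = ∫ 10cos(4x) dx = (5/2)sin(4x) + C.


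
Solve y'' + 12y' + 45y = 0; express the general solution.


Characteristic equation: r² + 12r + 45 = 0.
Discriminant is negative; roots r = -6 ± 3i (complex conjugate pair).
General solution uses e^(α x)(C₁ cos(β x) + C₂ sin(β x)): y = e^(-6x)(C₁cos(3x) + C₂sin(3x)).


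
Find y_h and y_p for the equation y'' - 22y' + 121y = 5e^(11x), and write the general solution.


Characteristic polynomial (r - 11)² = 0; repeated root r = 11.
y_h = (C₁ + C₂x)e^(11x). Forcing matches the repeated root (resonance), so try y_p = Ax² e^(11x).
Substitute and solve for A: 2A = 5, so A = 5/2.
General solution: y = (C₁ + C₂x + (5/2)x²)e^(11x).


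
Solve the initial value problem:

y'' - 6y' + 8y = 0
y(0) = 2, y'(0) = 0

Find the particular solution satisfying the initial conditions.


Characteristic roots of r² - 6r + 8 = 0 are 4, 2.
General solution y = c₁ e^(4x) + c₂ e^(2x).
Apply y(0) = 2: c₁ + c₂ = 2. Apply y'(0) = 0: 4 c₁ + 2 c₂ = 0.
Solve: c₁ = -2, c₂ = 4.
Particular solution: y = -2e^(4x) + 4e^(2x).


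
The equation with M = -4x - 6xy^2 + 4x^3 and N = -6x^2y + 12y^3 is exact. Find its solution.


Check exactness: ∂M/∂y = -12xy and ∂N/∂x = -12xy; equal, so the equation is exact.
Integrate M with respect to x (treating y as constant): ∫M dx = -2x^2 - 3x^2y^2 + x^4 + h(y).
Differentiate w.r.t. y and set equal to N: the x-dependent terms already match, leaving h'(y) = 12y^3. Integrate: h(y) = 3y^4.
So F(x,y) = -2x^2 - 3x^2y^2 + x^4 + 3y^4.
General solution: -2x^2 - 3x^2y^2 + x^4 + 3y^4 = C.


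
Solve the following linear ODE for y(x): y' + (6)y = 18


P(x) = 6, Q(x) = 18; integrating factor μ = e^(6x).
(μ y)' = 18e^(6x) ⇒ μ y = 3e^(6x) + C.
Divide by μ: y = 3 + Ce^(-6x).


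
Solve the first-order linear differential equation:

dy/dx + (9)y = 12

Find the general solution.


P(x) = 9, Q(x) = 12; integrating factor μ = e^(9x).
(μ y)' = 12e^(9x) ⇒ μ y = (4/3)e^(9x) + C.
Divide by μ: y = 4/3 + Ce^(-9x).


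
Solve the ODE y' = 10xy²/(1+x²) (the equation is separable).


Separate: dy/y² = 10x/(1+x²) dx.
Integrate LHS: ∫ dy/y² = -1/y.
Integrate RHS via u = 1+x²: 5ln(1+x²) + C.
Result: -1/y = 5ln(1+x²) + C.


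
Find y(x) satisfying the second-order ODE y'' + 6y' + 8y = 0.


Characteristic equation: r² + 6r + 8 = 0.
Factor: (r + 2)(r + 4) = 0 ⇒ r = -2, -4 (distinct real).
General solution: y = C₁e^(-2x) + C₂e^(-4x).


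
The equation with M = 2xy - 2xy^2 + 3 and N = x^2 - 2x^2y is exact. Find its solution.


Check exactness: ∂M/∂y = 2x - 4xy and ∂N/∂x = 2x - 4xy; equal, so the equation is exact.
Integrate M with respect to x (treating y as constant): ∫M dx = x^2y - x^2y^2 + 3x + h(y).
Differentiate w.r.t. y and set equal to N: all terms match, so h'(y) = 0 and h is a constant absorbed into C.
General solution: x^2y - x^2y^2 + 3x = C.


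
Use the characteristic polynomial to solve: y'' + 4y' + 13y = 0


Characteristic equation: r² + 4r + 13 = 0.
Discriminant is negative; roots r = -2 ± 3i (complex conjugate pair).
General solution uses e^(α x)(C₁ cos(β x) + C₂ sin(β x)): y = e^(-2x)(C₁cos(3x) + C₂sin(3x)).


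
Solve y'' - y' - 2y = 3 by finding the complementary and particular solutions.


Characteristic roots of r² - r - 2 = 0 are 2, -1.
y_h = C₁e^(2x) + C₂e^(-x).
Forcing exponent 0 is not a characteristic root; try y_p = A.
Substitute: A·(0 + (-1)·0 + (-2)) = A·-2 = 3, so A = -3/2.
General solution: y = C₁e^(2x) + C₂e^(-x) - 3/2.


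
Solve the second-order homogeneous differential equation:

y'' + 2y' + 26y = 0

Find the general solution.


Characteristic equation: r² + 2r + 26 = 0.
Discriminant is negative; roots r = -1 ± 5i (complex conjugate pair).
General solution uses e^(α x)(C₁ cos(β x) + C₂ sin(β x)): y = e^(-x)(C₁cos(5x) + C₂sin(5x)).


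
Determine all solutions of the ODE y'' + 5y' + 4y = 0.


Characteristic equation: r² + 5r + 4 = 0.
Factor: (r + 4)(r + 1) = 0 ⇒ r = -4, -1 (distinct real).
General solution: y = C₁e^(-4x) + C₂e^(-x).


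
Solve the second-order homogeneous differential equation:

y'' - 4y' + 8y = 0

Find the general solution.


Characteristic equation: r² - 4r + 8 = 0.
Discriminant is negative; roots r = 2 ± 2i (complex conjugate pair).
General solution uses e^(α x)(C₁ cos(β x) + C₂ sin(β x)): y = e^(2x)(C₁cos(2x) + C₂sin(2x)).


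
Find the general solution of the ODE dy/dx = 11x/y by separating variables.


Separate variables: y dy = 11x dx.
Integrate both sides: y²/2 = (11/2)x^2 + C₀.
Multiply by 2: y² = 11x^2 + C.


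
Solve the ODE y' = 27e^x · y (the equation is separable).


Separate variables: dy/y = 27e^x dx.
Integrate: ln|y| = 27e^x + C₀.
Exponentiate: y = Ce^(27e^x).


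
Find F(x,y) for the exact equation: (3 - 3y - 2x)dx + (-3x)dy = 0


Check exactness: ∂M/∂y = -3 and ∂N/∂x = -3; equal, so the equation is exact.
Integrate M with respect to x (treating y as constant): ∫M dx = 3x - 3xy - x^2 + h(y).
Differentiate w.r.t. y and set equal to N: all terms match, so h'(y) = 0 and h is a constant absorbed into C.
General solution: 3x - 3xy - x^2 = C.


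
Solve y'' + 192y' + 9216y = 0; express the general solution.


Characteristic equation: r² + 192r + 9216 = 0, i.e. (r + 96)² = 0.
Repeated root r = -96; include an x factor for the second linearly independent solution.
General solution: y = (C₁ + C₂x)e^(-96x).


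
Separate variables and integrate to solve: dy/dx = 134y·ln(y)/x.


Separate: dy/[y ln(y)] = 134 dx/x.
Substitute u = ln(y): du/u = 134 dx/x.
Integrate: ln|ln(y)| = 134ln|x| + C₀, hence ln(y) = C·x^134.


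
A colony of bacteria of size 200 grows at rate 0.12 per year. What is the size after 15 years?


The ODE dP/dt = 0.12P has solution P(t) = P(0)e^(0.12t).
Substitute P(0) = 200 and t = 15: P(15) = 200 e^(1.80) ≈ 1210.


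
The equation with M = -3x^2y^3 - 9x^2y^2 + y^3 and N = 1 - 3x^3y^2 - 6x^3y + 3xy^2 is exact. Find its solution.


Check exactness: ∂M/∂y = -9x^2y^2 - 18x^2y + 3y^2 and ∂N/∂x = -9x^2y^2 - 18x^2y + 3y^2; equal, so the equation is exact.
Integrate M with respect to x (treating y as constant): ∫M dx = -x^3y^3 - 3x^3y^2 + xy^3 + h(y).
Differentiate w.r.t. y and set equal to N: the x-dependent terms already match, leaving h'(y) = 1. Integrate: h(y) = y.
So F(x,y) = y - x^3y^3 - 3x^3y^2 + xy^3.
General solution: y - x^3y^3 - 3x^3y^2 + xy^3 = C.


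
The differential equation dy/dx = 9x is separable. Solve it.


Integrate both sides with respect to x: y = ∫ 9x dx = (9/2)x^2 + C.


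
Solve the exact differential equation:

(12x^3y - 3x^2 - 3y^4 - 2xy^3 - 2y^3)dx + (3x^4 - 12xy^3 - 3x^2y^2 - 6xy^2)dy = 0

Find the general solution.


Check exactness: ∂M/∂y = 12x^3 - 12y^3 - 6xy^2 - 6y^2 and ∂N/∂x = 12x^3 - 12y^3 - 6xy^2 - 6y^2; equal, so the equation is exact.
Integrate M with respect to x (treating y as constant): ∫M dx = 3x^4y - x^3 - 3xy^4 - x^2y^3 - 2xy^3 + h(y).
Differentiate w.r.t. y and set equal to N: all terms match, so h'(y) = 0 and h is a constant absorbed into C.
General solution: 3x^4y - x^3 - 3xy^4 - x^2y^3 - 2xy^3 = C.


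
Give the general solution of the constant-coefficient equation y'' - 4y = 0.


Characteristic equation: r² - 4 = 0.
Factor: (r - 2)(r + 2) = 0 ⇒ r = 2, -2 (distinct real).
General solution: y = C₁e^(2x) + C₂e^(-2x).


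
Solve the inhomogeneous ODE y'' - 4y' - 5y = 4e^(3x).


Characteristic roots of r² - 4r - 5 = 0 are -1, 5.
y_h = C₁e^(-x) + C₂e^(5x).
Forcing exponent 3 is not a characteristic root; try y_p = Ae^(3x).
Substitute: A·(9 + (-4)·3 + (-5)) = A·-8 = 4, so A = -1/2.
General solution: y = C₁e^(-x) + C₂e^(5x) - (1/2)e^(3x).


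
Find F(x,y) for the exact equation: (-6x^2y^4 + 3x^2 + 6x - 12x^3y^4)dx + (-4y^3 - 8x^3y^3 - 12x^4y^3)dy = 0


Check exactness: ∂M/∂y = -24x^2y^3 - 48x^3y^3 and ∂N/∂x = -24x^2y^3 - 48x^3y^3; equal, so the equation is exact.
Integrate M with respect to x (treating y as constant): ∫M dx = -2x^3y^4 + x^3 + 3x^2 - 3x^4y^4 + h(y).
Differentiate w.r.t. y and set equal to N: the x-dependent terms already match, leaving h'(y) = -4y^3. Integrate: h(y) = -y^4.
So F(x,y) = -y^4 - 2x^3y^4 + x^3 + 3x^2 - 3x^4y^4.
General solution: -y^4 - 2x^3y^4 + x^3 + 3x^2 - 3x^4y^4 = C.


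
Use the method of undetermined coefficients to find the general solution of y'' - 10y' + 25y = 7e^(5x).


Characteristic polynomial (r - 5)² = 0; repeated root r = 5.
y_h = (C₁ + C₂x)e^(5x). Forcing matches the repeated root (resonance), so try y_p = Ax² e^(5x).
Substitute and solve for A: 2A = 7, so A = 7/2.
General solution: y = (C₁ + C₂x + (7/2)x²)e^(5x).


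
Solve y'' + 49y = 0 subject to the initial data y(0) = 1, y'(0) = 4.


Characteristic roots of r² + 49 = 0 are ±7i, so y = C₁cos(7x) + C₂sin(7x).
Apply y(0) = 1: C₁ = 1. Differentiate and apply y'(0) = 4: 7·C₂ = 4, so C₂ = 4/7.
Particular solution: y = cos(7x) + (4/7)sin(7x).


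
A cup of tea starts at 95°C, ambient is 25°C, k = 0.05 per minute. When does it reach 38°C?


From T(t) = T_a + (T₀ - T_a)e^(-kt), set T(t) = 38:
(38 - 25) / (95 - 25) = e^(-0.05t), so t = -ln(0.186)/0.05 ≈ 33.7 minutes.


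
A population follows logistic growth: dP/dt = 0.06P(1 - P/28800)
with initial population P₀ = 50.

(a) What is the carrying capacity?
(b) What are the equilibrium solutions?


Logistic ODE dP/dt = 0.06P(1 - P/28800) has equilibria where dP/dt = 0, i.e. P = 0 or P = 28800.
The coefficient (1 - P/K) = 0 when P = K, identifying K = 28800 as the carrying capacity.
(a) K = 28800; (b) equilibria P = 0 and P = 28800.


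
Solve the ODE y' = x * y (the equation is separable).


Separate variables: dy/y = x dx.
Integrate: ln|y| = (1/2)x^2 + C₀.
Exponentiate: y = Ce^((1/2)x^2).


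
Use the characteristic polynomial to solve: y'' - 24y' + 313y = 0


Characteristic equation: r² - 24r + 313 = 0.
Discriminant is negative; roots r = 12 ± 13i (complex conjugate pair).
General solution uses e^(α x)(C₁ cos(β x) + C₂ sin(β x)): y = e^(12x)(C₁cos(13x) + C₂sin(13x)).


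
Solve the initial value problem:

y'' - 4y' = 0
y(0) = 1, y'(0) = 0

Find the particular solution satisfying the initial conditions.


Characteristic roots of r² - 4r = 0 are 4, 0.
General solution y = c₁ e^(4x) + c₂.
Apply y(0) = 1: c₁ + c₂ = 1. Apply y'(0) = 0: 4 c₁ + 0 c₂ = 0.
Solve: c₁ = 0, c₂ = 1.
Particular solution: y = 0e^(4x) + 1.


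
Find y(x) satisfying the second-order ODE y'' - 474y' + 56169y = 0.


Characteristic equation: r² - 474r + 56169 = 0, i.e. (r - 237)² = 0.
Repeated root r = 237; include an x factor for the second linearly independent solution.
General solution: y = (C₁ + C₂x)e^(237x).


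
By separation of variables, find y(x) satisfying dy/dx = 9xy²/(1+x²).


Separate: dy/y² = 9x/(1+x²) dx.
Integrate LHS: ∫ dy/y² = -1/y.
Integrate RHS via u = 1+x²: (9/2)ln(1+x²) + C.
Result: -1/y = (9/2)ln(1+x²) + C.


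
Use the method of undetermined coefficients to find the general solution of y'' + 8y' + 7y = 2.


Characteristic roots of r² + 8r + 7 = 0 are -7, -1.
y_h = C₁e^(-7x) + C₂e^(-x).
Constant forcing; try y_p = A. Then 7A = 2 ⇒ A = 2/7.
General solution: y = C₁e^(-7x) + C₂e^(-x) + 2/7.


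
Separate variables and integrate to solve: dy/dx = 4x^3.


Integrate both sides with respect to x: y = ∫ 4x^3 dx = x^4 + C.


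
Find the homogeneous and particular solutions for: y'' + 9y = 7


Homogeneous part: r² + 9 = 0 ⇒ r = ±3i, so y_h = C₁cos(3x) + C₂sin(3x).
Try constant y_p = A; plug in: 9A = 7 ⇒ A = 7/9.
General solution: y = C₁cos(3x) + C₂sin(3x) + 7/9.


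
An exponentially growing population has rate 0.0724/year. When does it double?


Exponential growth: P(t) = P₀ e^(0.0724t). Set P(t)/P₀ = 2: e^(0.0724t) = 2.
Solve: t = ln(2)/0.0724 ≈ 9.57 years.


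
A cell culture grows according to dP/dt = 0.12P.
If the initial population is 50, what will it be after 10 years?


The ODE dP/dt = 0.12P has solution P(t) = P(0)e^(0.12t).
Substitute P(0) = 50 and t = 10: P(10) = 50 e^(1.20) ≈ 166.


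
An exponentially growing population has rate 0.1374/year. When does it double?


Exponential growth: P(t) = P₀ e^(0.1374t). Set P(t)/P₀ = 2: e^(0.1374t) = 2.
Solve: t = ln(2)/0.1374 ≈ 5.04 years.


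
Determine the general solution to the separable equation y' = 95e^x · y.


Separate variables: dy/y = 95e^x dx.
Integrate: ln|y| = 95e^x + C₀.
Exponentiate: y = Ce^(95e^x).


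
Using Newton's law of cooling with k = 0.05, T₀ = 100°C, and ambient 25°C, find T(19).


Newton's law: dT/dt = -k(T - T_a) has solution T(t) = T_a + (T₀ - T_a)e^(-kt).
Plug in T_a = 25, T₀ = 100, k = 0.05, t = 19: T(19) = 25 + (75)e^(-0.95) ≈ 54.0°C.


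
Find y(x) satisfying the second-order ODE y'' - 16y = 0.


Characteristic equation: r² - 16 = 0.
Factor: (r - 4)(r + 4) = 0 ⇒ r = 4, -4 (distinct real).
General solution: y = C₁e^(4x) + C₂e^(-4x).


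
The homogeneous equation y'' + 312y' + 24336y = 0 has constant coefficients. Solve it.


Characteristic equation: r² + 312r + 24336 = 0, i.e. (r + 156)² = 0.
Repeated root r = -156; include an x factor for the second linearly independent solution.
General solution: y = (C₁ + C₂x)e^(-156x).


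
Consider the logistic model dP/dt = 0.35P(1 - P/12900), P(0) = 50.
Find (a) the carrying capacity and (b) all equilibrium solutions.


Logistic ODE dP/dt = 0.35P(1 - P/12900) has equilibria where dP/dt = 0, i.e. P = 0 or P = 12900.
The coefficient (1 - P/K) = 0 when P = K, identifying K = 12900 as the carrying capacity.
(a) K = 12900; (b) equilibria P = 0 and P = 12900.


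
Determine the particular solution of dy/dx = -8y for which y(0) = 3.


General solution of y' = -8y is y = Ce^(-8x).
Apply y(0) = 3: C = 3.
Particular solution: y = 3e^(-8x).


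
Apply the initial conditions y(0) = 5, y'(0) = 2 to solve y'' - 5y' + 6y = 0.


Characteristic roots of r² - 5r + 6 = 0 are 3, 2.
General solution y = c₁ e^(3x) + c₂ e^(2x).
Apply y(0) = 5: c₁ + c₂ = 5. Apply y'(0) = 2: 3 c₁ + 2 c₂ = 2.
Solve: c₁ = -8, c₂ = 13.
Particular solution: y = -8e^(3x) + 13e^(2x).


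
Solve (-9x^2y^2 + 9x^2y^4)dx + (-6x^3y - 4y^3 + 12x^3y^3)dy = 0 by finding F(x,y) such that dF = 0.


Check exactness: ∂M/∂y = -18x^2y + 36x^2y^3 and ∂N/∂x = -18x^2y + 36x^2y^3; equal, so the equation is exact.
Integrate M with respect to x (treating y as constant): ∫M dx = -3x^3y^2 + 3x^3y^4 + h(y).
Differentiate w.r.t. y and set equal to N: the x-dependent terms already match, leaving h'(y) = -4y^3. Integrate: h(y) = -y^4.
So F(x,y) = -3x^3y^2 - y^4 + 3x^3y^4.
General solution: -3x^3y^2 - y^4 + 3x^3y^4 = C.


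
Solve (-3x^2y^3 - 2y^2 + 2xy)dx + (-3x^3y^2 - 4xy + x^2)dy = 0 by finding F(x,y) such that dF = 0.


Check exactness: ∂M/∂y = -9x^2y^2 - 4y + 2x and ∂N/∂x = -9x^2y^2 - 4y + 2x; equal, so the equation is exact.
Integrate M with respect to x (treating y as constant): ∫M dx = -x^3y^3 - 2xy^2 + x^2y + h(y).
Differentiate w.r.t. y and set equal to N: all terms match, so h'(y) = 0 and h is a constant absorbed into C.
General solution: -x^3y^3 - 2xy^2 + x^2y = C.


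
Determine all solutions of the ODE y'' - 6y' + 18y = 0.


Characteristic equation: r² - 6r + 18 = 0.
Discriminant is negative; roots r = 3 ± 3i (complex conjugate pair).
General solution uses e^(α x)(C₁ cos(β x) + C₂ sin(β x)): y = e^(3x)(C₁cos(3x) + C₂sin(3x)).


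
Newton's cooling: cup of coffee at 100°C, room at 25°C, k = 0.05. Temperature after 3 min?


Newton's law: dT/dt = -k(T - T_a) has solution T(t) = T_a + (T₀ - T_a)e^(-kt).
Plug in T_a = 25, T₀ = 100, k = 0.05, t = 3: T(3) = 25 + (75)e^(-0.15) ≈ 89.6°C.


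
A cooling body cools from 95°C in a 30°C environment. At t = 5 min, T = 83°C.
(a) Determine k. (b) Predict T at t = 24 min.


Newton's law: T(t) = T_a + (T₀ - T_a)e^(-kt).
(a) Use T(5) = 83: (83 - 30)/(95 - 30) = e^(-k·5), so k = -ln(0.815)/5 ≈ 0.0408.
(b) Apply k to t = 24: T(24) = 30 + (65)e^(-0.980) ≈ 54.4°C.


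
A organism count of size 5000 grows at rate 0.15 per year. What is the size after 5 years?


The ODE dP/dt = 0.15P has solution P(t) = P(0)e^(0.15t).
Substitute P(0) = 5000 and t = 5: P(5) = 5000 e^(0.75) ≈ 10585.


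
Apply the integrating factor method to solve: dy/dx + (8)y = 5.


P(x) = 8, Q(x) = 5; integrating factor μ = e^(8x).
(μ y)' = 5e^(8x) ⇒ μ y = (5/8)e^(8x) + C.
Divide by μ: y = 5/8 + Ce^(-8x).


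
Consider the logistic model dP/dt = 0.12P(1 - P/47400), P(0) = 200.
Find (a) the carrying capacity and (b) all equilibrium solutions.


Logistic ODE dP/dt = 0.12P(1 - P/47400) has equilibria where dP/dt = 0, i.e. P = 0 or P = 47400.
The coefficient (1 - P/K) = 0 when P = K, identifying K = 47400 as the carrying capacity.
(a) K = 47400; (b) equilibria P = 0 and P = 47400.


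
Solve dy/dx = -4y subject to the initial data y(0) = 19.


General solution of y' = -4y is y = Ce^(-4x).
Apply y(0) = 19: C = 19.
Particular solution: y = 19e^(-4x).


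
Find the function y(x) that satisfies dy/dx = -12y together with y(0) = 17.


General solution of y' = -12y is y = Ce^(-12x).
Apply y(0) = 17: C = 17.
Particular solution: y = 17e^(-12x).


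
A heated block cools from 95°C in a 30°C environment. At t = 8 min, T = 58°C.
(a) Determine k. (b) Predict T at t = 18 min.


Newton's law: T(t) = T_a + (T₀ - T_a)e^(-kt).
(a) Use T(8) = 58: (58 - 30)/(95 - 30) = e^(-k·8), so k = -ln(0.431)/8 ≈ 0.1053.
(b) Apply k to t = 18: T(18) = 30 + (65)e^(-1.895) ≈ 39.8°C.


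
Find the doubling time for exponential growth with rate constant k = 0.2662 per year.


Exponential growth: P(t) = P₀ e^(0.2662t). Set P(t)/P₀ = 2: e^(0.2662t) = 2.
Solve: t = ln(2)/0.2662 ≈ 2.60 years.


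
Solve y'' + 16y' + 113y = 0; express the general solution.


Characteristic equation: r² + 16r + 113 = 0.
Discriminant is negative; roots r = -8 ± 7i (complex conjugate pair).
General solution uses e^(α x)(C₁ cos(β x) + C₂ sin(β x)): y = e^(-8x)(C₁cos(7x) + C₂sin(7x)).


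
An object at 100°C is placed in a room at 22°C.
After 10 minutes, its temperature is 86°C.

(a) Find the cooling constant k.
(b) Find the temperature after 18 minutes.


Newton's law: T(t) = T_a + (T₀ - T_a)e^(-kt).
(a) Use T(10) = 86: (86 - 22)/(100 - 22) = e^(-k·10), so k = -ln(0.821)/10 ≈ 0.0198.
(b) Apply k to t = 18: T(18) = 22 + (78)e^(-0.356) ≈ 76.6°C.


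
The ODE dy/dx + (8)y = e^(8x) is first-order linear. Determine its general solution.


P(x) = 8 ⇒ μ = e^(8x).
(μ y)' = e^(16x) ⇒ μ y = (1/16)e^(16x) + C.
Divide by μ: y = (1/16)e^(8x) + Ce^(-8x).


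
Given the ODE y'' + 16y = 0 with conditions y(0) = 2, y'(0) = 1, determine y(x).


Characteristic roots of r² + 16 = 0 are ±4i, so y = C₁cos(4x) + C₂sin(4x).
Apply y(0) = 2: C₁ = 2. Differentiate and apply y'(0) = 1: 4·C₂ = 1, so C₂ = 1/4.
Particular solution: y = 2cos(4x) + (1/4)sin(4x).


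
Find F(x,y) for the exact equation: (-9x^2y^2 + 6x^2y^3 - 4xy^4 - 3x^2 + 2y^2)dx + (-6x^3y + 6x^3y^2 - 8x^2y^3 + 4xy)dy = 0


Check exactness: ∂M/∂y = -18x^2y + 18x^2y^2 - 16xy^3 + 4y and ∂N/∂x = -18x^2y + 18x^2y^2 - 16xy^3 + 4y; equal, so the equation is exact.
Integrate M with respect to x (treating y as constant): ∫M dx = -3x^3y^2 + 2x^3y^3 - 2x^2y^4 - x^3 + 2xy^2 + h(y).
Differentiate w.r.t. y and set equal to N: all terms match, so h'(y) = 0 and h is a constant absorbed into C.
General solution: -3x^3y^2 + 2x^3y^3 - 2x^2y^4 - x^3 + 2xy^2 = C.


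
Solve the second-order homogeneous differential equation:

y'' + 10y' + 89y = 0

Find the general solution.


Characteristic equation: r² + 10r + 89 = 0.
Discriminant is negative; roots r = -5 ± 8i (complex conjugate pair).
General solution uses e^(α x)(C₁ cos(β x) + C₂ sin(β x)): y = e^(-5x)(C₁cos(8x) + C₂sin(8x)).


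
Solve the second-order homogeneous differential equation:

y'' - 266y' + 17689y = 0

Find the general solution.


Characteristic equation: r² - 266r + 17689 = 0, i.e. (r - 133)² = 0.
Repeated root r = 133; include an x factor for the second linearly independent solution.
General solution: y = (C₁ + C₂x)e^(133x).


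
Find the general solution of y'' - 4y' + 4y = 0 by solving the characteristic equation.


Characteristic equation: r² - 4r + 4 = 0, i.e. (r - 2)² = 0.
Repeated root r = 2; include an x factor for the second linearly independent solution.
General solution: y = (C₁ + C₂x)e^(2x).


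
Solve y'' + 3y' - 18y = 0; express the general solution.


Characteristic equation: r² + 3r - 18 = 0.
Factor: (r - 3)(r + 6) = 0 ⇒ r = 3, -6 (distinct real).
General solution: y = C₁e^(3x) + C₂e^(-6x).


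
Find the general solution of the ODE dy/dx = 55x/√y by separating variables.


Separate: √y dy = 55x dx.
Integrate: (2/3)y^(3/2) = (55/2)x² + C.


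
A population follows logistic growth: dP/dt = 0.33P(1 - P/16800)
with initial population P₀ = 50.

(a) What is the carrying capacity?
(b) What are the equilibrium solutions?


Logistic ODE dP/dt = 0.33P(1 - P/16800) has equilibria where dP/dt = 0, i.e. P = 0 or P = 16800.
The coefficient (1 - P/K) = 0 when P = K, identifying K = 16800 as the carrying capacity.
(a) K = 16800; (b) equilibria P = 0 and P = 16800.


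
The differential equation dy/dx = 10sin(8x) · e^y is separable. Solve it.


Separate: e^(-y) dy = 10sin(8x) dx.
Integrate: -e^(-y) = -(5/4)cos(8x) + C₀.
Rearrange: e^(-y) = (5/4)cos(8x) + C.


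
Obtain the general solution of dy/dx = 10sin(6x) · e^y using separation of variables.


Separate: e^(-y) dy = 10sin(6x) dx.
Integrate: -e^(-y) = -(5/3)cos(6x) + C₀.
Rearrange: e^(-y) = (5/3)cos(6x) + C.


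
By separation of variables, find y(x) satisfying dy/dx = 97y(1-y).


Separate: dy/[y(1-y)] = 97 dx.
Partial fractions: 1/[y(1-y)] = 1/y + 1/(1-y).
Integrate: ln|y/(1-y)| = 97x + C₀.
Solve for y: y = 1/(1 + Ce^(-97x)).


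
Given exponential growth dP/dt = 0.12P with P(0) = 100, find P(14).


The ODE dP/dt = 0.12P has solution P(t) = P(0)e^(0.12t).
Substitute P(0) = 100 and t = 14: P(14) = 100 e^(1.68) ≈ 537.


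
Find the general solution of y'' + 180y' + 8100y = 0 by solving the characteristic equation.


Characteristic equation: r² + 180r + 8100 = 0, i.e. (r + 90)² = 0.
Repeated root r = -90; include an x factor for the second linearly independent solution.
General solution: y = (C₁ + C₂x)e^(-90x).


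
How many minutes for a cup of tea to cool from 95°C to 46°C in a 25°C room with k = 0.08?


From T(t) = T_a + (T₀ - T_a)e^(-kt), set T(t) = 46:
(46 - 25) / (95 - 25) = e^(-0.08t), so t = -ln(0.300)/0.08 ≈ 15.0 minutes.


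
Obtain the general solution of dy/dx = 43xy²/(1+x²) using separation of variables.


Separate: dy/y² = 43x/(1+x²) dx.
Integrate LHS: ∫ dy/y² = -1/y.
Integrate RHS via u = 1+x²: (43/2)ln(1+x²) + C.
Result: -1/y = (43/2)ln(1+x²) + C.


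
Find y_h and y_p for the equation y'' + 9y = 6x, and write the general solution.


Homogeneous: r² + 9 = 0 ⇒ r = ±3i, y_h = C₁cos(3x) + C₂sin(3x).
Polynomial forcing; try y_p = Ax + B. Then y_p'' + 9 y_p = 9(Ax + B) = 6x, so B = 0 and A = 2/3.
General solution: y = C₁cos(3x) + C₂sin(3x) + (2/3)x.


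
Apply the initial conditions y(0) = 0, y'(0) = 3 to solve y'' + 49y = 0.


Characteristic roots of r² + 49 = 0 are ±7i, so y = C₁cos(7x) + C₂sin(7x).
Apply y(0) = 0: C₁ = 0. Differentiate and apply y'(0) = 3: 7·C₂ = 3, so C₂ = 3/7.
Particular solution: y = (3/7)sin(7x).


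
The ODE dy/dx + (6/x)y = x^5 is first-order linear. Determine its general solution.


P(x) = 6/x ⇒ μ = x^6.
(x^6 y)' = x^6·x^5 = x^11.
Integrate: x^6 y = x^12/(12) + C.
Solve for y: y = (1/12)x^6 + C/x^6.


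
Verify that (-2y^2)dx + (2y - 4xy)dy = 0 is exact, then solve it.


Check exactness: ∂M/∂y = -4y and ∂N/∂x = -4y; equal, so the equation is exact.
Integrate M with respect to x (treating y as constant): ∫M dx = -2xy^2 + h(y).
Differentiate w.r.t. y and set equal to N: the x-dependent terms already match, leaving h'(y) = 2y. Integrate: h(y) = y^2.
So F(x,y) = y^2 - 2xy^2.
General solution: y^2 - 2xy^2 = C.


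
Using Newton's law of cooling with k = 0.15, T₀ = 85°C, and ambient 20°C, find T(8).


Newton's law: dT/dt = -k(T - T_a) has solution T(t) = T_a + (T₀ - T_a)e^(-kt).
Plug in T_a = 20, T₀ = 85, k = 0.15, t = 8: T(8) = 20 + (65)e^(-1.20) ≈ 39.6°C.


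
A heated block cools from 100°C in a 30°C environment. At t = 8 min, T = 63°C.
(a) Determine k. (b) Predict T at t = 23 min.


Newton's law: T(t) = T_a + (T₀ - T_a)e^(-kt).
(a) Use T(8) = 63: (63 - 30)/(100 - 30) = e^(-k·8), so k = -ln(0.471)/8 ≈ 0.0940.
(b) Apply k to t = 23: T(23) = 30 + (70)e^(-2.162) ≈ 38.1°C.


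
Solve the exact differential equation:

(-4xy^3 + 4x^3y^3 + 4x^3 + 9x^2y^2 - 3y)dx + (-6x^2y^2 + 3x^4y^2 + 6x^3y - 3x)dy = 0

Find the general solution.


Check exactness: ∂M/∂y = -12xy^2 + 12x^3y^2 + 18x^2y - 3 and ∂N/∂x = -12xy^2 + 12x^3y^2 + 18x^2y - 3; equal, so the equation is exact.
Integrate M with respect to x (treating y as constant): ∫M dx = -2x^2y^3 + x^4y^3 + x^4 + 3x^3y^2 - 3xy + h(y).
Differentiate w.r.t. y and set equal to N: all terms match, so h'(y) = 0 and h is a constant absorbed into C.
General solution: -2x^2y^3 + x^4y^3 + x^4 + 3x^3y^2 - 3xy = C.


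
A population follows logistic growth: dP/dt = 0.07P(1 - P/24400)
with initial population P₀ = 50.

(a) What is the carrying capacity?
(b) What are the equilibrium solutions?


Logistic ODE dP/dt = 0.07P(1 - P/24400) has equilibria where dP/dt = 0, i.e. P = 0 or P = 24400.
The coefficient (1 - P/K) = 0 when P = K, identifying K = 24400 as the carrying capacity.
(a) K = 24400; (b) equilibria P = 0 and P = 24400.


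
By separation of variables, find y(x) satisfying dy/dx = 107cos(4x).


g(y) = 1, so integrate directly: y = ∫ 107cos(4x) dx = (107/4)sin(4x) + C.


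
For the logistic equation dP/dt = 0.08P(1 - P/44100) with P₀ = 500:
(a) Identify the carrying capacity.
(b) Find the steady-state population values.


Logistic ODE dP/dt = 0.08P(1 - P/44100) has equilibria where dP/dt = 0, i.e. P = 0 or P = 44100.
The coefficient (1 - P/K) = 0 when P = K, identifying K = 44100 as the carrying capacity.
(a) K = 44100; (b) equilibria P = 0 and P = 44100.


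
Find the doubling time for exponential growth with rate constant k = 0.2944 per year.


Exponential growth: P(t) = P₀ e^(0.2944t). Set P(t)/P₀ = 2: e^(0.2944t) = 2.
Solve: t = ln(2)/0.2944 ≈ 2.35 years.


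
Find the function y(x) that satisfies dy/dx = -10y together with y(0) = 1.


General solution of y' = -10y is y = Ce^(-10x).
Apply y(0) = 1: C = 1.
Particular solution: y = e^(-10x).


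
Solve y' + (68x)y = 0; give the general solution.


P(x) = 68x ⇒ μ = e^(34x²).
Q(x) = 0 so μ y is constant: y = Ce^(-34x²).


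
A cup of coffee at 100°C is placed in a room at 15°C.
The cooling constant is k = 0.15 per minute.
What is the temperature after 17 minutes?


Newton's law: dT/dt = -k(T - T_a) has solution T(t) = T_a + (T₀ - T_a)e^(-kt).
Plug in T_a = 15, T₀ = 100, k = 0.15, t = 17: T(17) = 15 + (85)e^(-2.55) ≈ 21.6°C.


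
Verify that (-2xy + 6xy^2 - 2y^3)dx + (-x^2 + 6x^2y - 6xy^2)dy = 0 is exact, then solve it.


Check exactness: ∂M/∂y = -2x + 12xy - 6y^2 and ∂N/∂x = -2x + 12xy - 6y^2; equal, so the equation is exact.
Integrate M with respect to x (treating y as constant): ∫M dx = -x^2y + 3x^2y^2 - 2xy^3 + h(y).
Differentiate w.r.t. y and set equal to N: all terms match, so h'(y) = 0 and h is a constant absorbed into C.
General solution: -x^2y + 3x^2y^2 - 2xy^3 = C.


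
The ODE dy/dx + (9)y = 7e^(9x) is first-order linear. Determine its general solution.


P(x) = 9 ⇒ μ = e^(9x).
(μ y)' = 7e^(18x) ⇒ μ y = (7/18)e^(18x) + C.
Divide by μ: y = (7/18)e^(9x) + Ce^(-9x).


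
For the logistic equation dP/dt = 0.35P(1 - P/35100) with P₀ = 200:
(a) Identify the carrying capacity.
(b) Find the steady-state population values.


Logistic ODE dP/dt = 0.35P(1 - P/35100) has equilibria where dP/dt = 0, i.e. P = 0 or P = 35100.
The coefficient (1 - P/K) = 0 when P = K, identifying K = 35100 as the carrying capacity.
(a) K = 35100; (b) equilibria P = 0 and P = 35100.


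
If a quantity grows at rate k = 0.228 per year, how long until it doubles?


Exponential growth: P(t) = P₀ e^(0.228t). Set P(t)/P₀ = 2: e^(0.228t) = 2.
Solve: t = ln(2)/0.228 ≈ 3.04 years.


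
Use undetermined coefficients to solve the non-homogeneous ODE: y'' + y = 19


Homogeneous part: r² + 1 = 0 ⇒ r = ±1i, so y_h = C₁cos(x) + C₂sin(x).
Try constant y_p = A; plug in: 1A = 19 ⇒ A = 19.
General solution: y = C₁cos(x) + C₂sin(x) + 19.


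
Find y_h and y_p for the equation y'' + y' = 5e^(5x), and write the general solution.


Characteristic roots of r² + r = 0 are 0, -1.
y_h = C₁ + C₂e^(-x).
Forcing exponent 5 is not a characteristic root; try y_p = Ae^(5x).
Substitute: A·(25 + (1)·5 + (0)) = A·30 = 5, so A = 1/6.
General solution: y = C₁ + C₂e^(-x) + (1/6)e^(5x).


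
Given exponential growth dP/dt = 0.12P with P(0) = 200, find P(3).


The ODE dP/dt = 0.12P has solution P(t) = P(0)e^(0.12t).
Substitute P(0) = 200 and t = 3: P(3) = 200 e^(0.36) ≈ 287.


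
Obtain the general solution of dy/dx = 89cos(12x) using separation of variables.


g(y) = 1, so integrate directly: y = ∫ 89cos(12x) dx = (89/12)sin(12x) + C.


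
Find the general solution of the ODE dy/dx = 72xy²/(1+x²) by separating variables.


Separate: dy/y² = 72x/(1+x²) dx.
Integrate LHS: ∫ dy/y² = -1/y.
Integrate RHS via u = 1+x²: 36ln(1+x²) + C.
Result: -1/y = 36ln(1+x²) + C.


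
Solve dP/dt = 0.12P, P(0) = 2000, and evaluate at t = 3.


The ODE dP/dt = 0.12P has solution P(t) = P(0)e^(0.12t).
Substitute P(0) = 2000 and t = 3: P(3) = 2000 e^(0.36) ≈ 2867.


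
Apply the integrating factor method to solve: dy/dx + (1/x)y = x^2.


P(x) = 1/x ⇒ μ = x^1.
(x^1 y)' = x^1·x^2 = x^3.
Integrate: x^1 y = x^4/(4) + C.
Solve for y: y = (1/4)x^3 + C/x^1.


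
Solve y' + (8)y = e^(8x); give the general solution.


P(x) = 8 ⇒ μ = e^(8x).
(μ y)' = e^(16x) ⇒ μ y = e^(16x)/16 + C.
Divide by μ: y = (1/16)e^(8x) + Ce^(-8x).


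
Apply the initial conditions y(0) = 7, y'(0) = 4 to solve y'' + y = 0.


Characteristic roots of r² + 1 = 0 are ±1i, so y = C₁cos(x) + C₂sin(x).
Apply y(0) = 7: C₁ = 7. Differentiate and apply y'(0) = 4: 1·C₂ = 4, so C₂ = 4.
Particular solution: y = 7cos(x) + 4sin(x).


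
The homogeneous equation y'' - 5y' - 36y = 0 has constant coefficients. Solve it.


Characteristic equation: r² - 5r - 36 = 0.
Factor: (r + 4)(r - 9) = 0 ⇒ r = -4, 9 (distinct real).
General solution: y = C₁e^(-4x) + C₂e^(9x).


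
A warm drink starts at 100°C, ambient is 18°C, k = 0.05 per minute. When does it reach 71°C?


From T(t) = T_a + (T₀ - T_a)e^(-kt), set T(t) = 71:
(71 - 18) / (100 - 18) = e^(-0.05t), so t = -ln(0.646)/0.05 ≈ 8.7 minutes.


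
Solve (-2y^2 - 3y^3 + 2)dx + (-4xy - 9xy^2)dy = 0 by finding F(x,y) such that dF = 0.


Check exactness: ∂M/∂y = -4y - 9y^2 and ∂N/∂x = -4y - 9y^2; equal, so the equation is exact.
Integrate M with respect to x (treating y as constant): ∫M dx = -2xy^2 - 3xy^3 + 2x + h(y).
Differentiate w.r.t. y and set equal to N: all terms match, so h'(y) = 0 and h is a constant absorbed into C.
General solution: -2xy^2 - 3xy^3 + 2x = C.


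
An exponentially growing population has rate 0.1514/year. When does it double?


Exponential growth: P(t) = P₀ e^(0.1514t). Set P(t)/P₀ = 2: e^(0.1514t) = 2.
Solve: t = ln(2)/0.1514 ≈ 4.58 years.


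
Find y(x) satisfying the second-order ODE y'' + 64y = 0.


Characteristic equation: r² + 64 = 0.
Discriminant is negative; roots r = 0 ± 8i (complex conjugate pair).
General solution uses e^(α x)(C₁ cos(β x) + C₂ sin(β x)): y = C₁cos(8x) + C₂sin(8x).


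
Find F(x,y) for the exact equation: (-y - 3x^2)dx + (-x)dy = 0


Check exactness: ∂M/∂y = -1 and ∂N/∂x = -1; equal, so the equation is exact.
Integrate M with respect to x (treating y as constant): ∫M dx = -xy - x^3 + h(y).
Differentiate w.r.t. y and set equal to N: all terms match, so h'(y) = 0 and h is a constant absorbed into C.
General solution: -xy - x^3 = C.


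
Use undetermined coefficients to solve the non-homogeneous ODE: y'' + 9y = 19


Homogeneous part: r² + 9 = 0 ⇒ r = ±3i, so y_h = C₁cos(3x) + C₂sin(3x).
Try constant y_p = A; plug in: 9A = 19 ⇒ A = 19/9.
General solution: y = C₁cos(3x) + C₂sin(3x) + 19/9.


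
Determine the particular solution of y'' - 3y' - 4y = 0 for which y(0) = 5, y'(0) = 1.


Characteristic roots of r² - 3r - 4 = 0 are -1, 4.
General solution y = c₁ e^(-x) + c₂ e^(4x).
Apply y(0) = 5: c₁ + c₂ = 5. Apply y'(0) = 1: -1 c₁ + 4 c₂ = 1.
Solve: c₁ = 19/5, c₂ = 6/5.
Particular solution: y = (19/5)e^(-x) + (6/5)e^(4x).


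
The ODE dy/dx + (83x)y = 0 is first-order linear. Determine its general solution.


P(x) = 83x ⇒ μ = e^((83/2)x²).
Q(x) = 0 so μ y is constant: y = Ce^(-(83/2)x²).


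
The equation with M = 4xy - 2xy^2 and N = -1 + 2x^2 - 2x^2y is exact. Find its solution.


Check exactness: ∂M/∂y = 4x - 4xy and ∂N/∂x = 4x - 4xy; equal, so the equation is exact.
Integrate M with respect to x (treating y as constant): ∫M dx = 2x^2y - x^2y^2 + h(y).
Differentiate w.r.t. y and set equal to N: the x-dependent terms already match, leaving h'(y) = -1. Integrate: h(y) = -y.
So F(x,y) = -y + 2x^2y - x^2y^2.
General solution: -y + 2x^2y - x^2y^2 = C.


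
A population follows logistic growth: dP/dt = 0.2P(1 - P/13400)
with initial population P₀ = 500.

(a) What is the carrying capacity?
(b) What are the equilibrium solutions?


Logistic ODE dP/dt = 0.2P(1 - P/13400) has equilibria where dP/dt = 0, i.e. P = 0 or P = 13400.
The coefficient (1 - P/K) = 0 when P = K, identifying K = 13400 as the carrying capacity.
(a) K = 13400; (b) equilibria P = 0 and P = 13400.


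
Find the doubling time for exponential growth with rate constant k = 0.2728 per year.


Exponential growth: P(t) = P₀ e^(0.2728t). Set P(t)/P₀ = 2: e^(0.2728t) = 2.
Solve: t = ln(2)/0.2728 ≈ 2.54 years.


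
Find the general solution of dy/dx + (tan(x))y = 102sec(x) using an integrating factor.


P(x) = tan(x) ⇒ μ = e^(∫tan(x)dx) = sec(x).
(sec(x) y)' = 102sec²(x) ⇒ sec(x) y = 102tan(x) + C.
Multiply by cos(x): y = 102sin(x) + C·cos(x).


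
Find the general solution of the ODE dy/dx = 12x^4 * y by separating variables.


Separate variables: dy/y = 12x^4 dx.
Integrate: ln|y| = (12/5)x^5 + C₀.
Exponentiate: y = Ce^((12/5)x^5).


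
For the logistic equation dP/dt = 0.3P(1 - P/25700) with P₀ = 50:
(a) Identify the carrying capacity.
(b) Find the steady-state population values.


Logistic ODE dP/dt = 0.3P(1 - P/25700) has equilibria where dP/dt = 0, i.e. P = 0 or P = 25700.
The coefficient (1 - P/K) = 0 when P = K, identifying K = 25700 as the carrying capacity.
(a) K = 25700; (b) equilibria P = 0 and P = 25700.


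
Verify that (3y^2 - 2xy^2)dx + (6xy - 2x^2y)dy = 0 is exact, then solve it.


Check exactness: ∂M/∂y = 6y - 4xy and ∂N/∂x = 6y - 4xy; equal, so the equation is exact.
Integrate M with respect to x (treating y as constant): ∫M dx = 3xy^2 - x^2y^2 + h(y).
Differentiate w.r.t. y and set equal to N: all terms match, so h'(y) = 0 and h is a constant absorbed into C.
General solution: 3xy^2 - x^2y^2 = C.


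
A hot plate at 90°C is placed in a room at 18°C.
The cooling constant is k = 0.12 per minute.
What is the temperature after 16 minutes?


Newton's law: dT/dt = -k(T - T_a) has solution T(t) = T_a + (T₀ - T_a)e^(-kt).
Plug in T_a = 18, T₀ = 90, k = 0.12, t = 16: T(16) = 18 + (72)e^(-1.92) ≈ 28.6°C.


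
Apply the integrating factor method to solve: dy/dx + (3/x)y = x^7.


P(x) = 3/x ⇒ μ = x^3.
(x^3 y)' = x^10 ⇒ x^3 y = x^11/(11) + C.
Solve for y: y = (1/11)x^8 + C/x^3.


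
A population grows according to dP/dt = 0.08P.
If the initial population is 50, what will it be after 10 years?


The ODE dP/dt = 0.08P has solution P(t) = P(0)e^(0.08t).
Substitute P(0) = 50 and t = 10: P(10) = 50 e^(0.80) ≈ 111.


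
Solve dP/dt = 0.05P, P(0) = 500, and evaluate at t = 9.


The ODE dP/dt = 0.05P has solution P(t) = P(0)e^(0.05t).
Substitute P(0) = 500 and t = 9: P(9) = 500 e^(0.45) ≈ 784.


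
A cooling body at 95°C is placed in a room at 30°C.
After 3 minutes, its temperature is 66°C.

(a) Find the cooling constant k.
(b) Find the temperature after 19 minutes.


Newton's law: T(t) = T_a + (T₀ - T_a)e^(-kt).
(a) Use T(3) = 66: (66 - 30)/(95 - 30) = e^(-k·3), so k = -ln(0.554)/3 ≈ 0.1970.
(b) Apply k to t = 19: T(19) = 30 + (65)e^(-3.742) ≈ 31.5°C.


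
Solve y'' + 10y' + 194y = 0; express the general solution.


Characteristic equation: r² + 10r + 194 = 0.
Discriminant is negative; roots r = -5 ± 13i (complex conjugate pair).
General solution uses e^(α x)(C₁ cos(β x) + C₂ sin(β x)): y = e^(-5x)(C₁cos(13x) + C₂sin(13x)).


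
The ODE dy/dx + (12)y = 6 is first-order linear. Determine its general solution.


P(x) = 12, Q(x) = 6; integrating factor μ = e^(12x).
(μ y)' = 6e^(12x) ⇒ μ y = (1/2)e^(12x) + C.
Divide by μ: y = 1/2 + Ce^(-12x).


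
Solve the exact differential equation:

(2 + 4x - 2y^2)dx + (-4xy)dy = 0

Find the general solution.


Check exactness: ∂M/∂y = -4y and ∂N/∂x = -4y; equal, so the equation is exact.
Integrate M with respect to x (treating y as constant): ∫M dx = 2x + 2x^2 - 2xy^2 + h(y).
Differentiate w.r.t. y and set equal to N: all terms match, so h'(y) = 0 and h is a constant absorbed into C.
General solution: 2x + 2x^2 - 2xy^2 = C.
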